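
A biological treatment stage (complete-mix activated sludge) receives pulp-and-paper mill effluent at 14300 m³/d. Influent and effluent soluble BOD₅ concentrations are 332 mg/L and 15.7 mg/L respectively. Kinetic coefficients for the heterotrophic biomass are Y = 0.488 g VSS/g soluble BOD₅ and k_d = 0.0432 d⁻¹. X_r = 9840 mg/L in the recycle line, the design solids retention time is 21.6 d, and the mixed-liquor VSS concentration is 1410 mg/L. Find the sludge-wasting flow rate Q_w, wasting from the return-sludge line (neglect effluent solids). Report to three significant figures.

Rearranging the biomass balance for a CMAS with decay, V = Y·Q·ΔS·θ_c / [X·(1+k_d θ_c)] = 0.488 × 14300 × (332 − 15.7) × 21.6 / [1410 × (1 + 0.0432 × 21.6)] = 4.77×10^7 / 2726 = 17492 m³.
Q_w = (V·X)/(θ_c X_r) = 17492 × 1410 / (21.6 × 9840) = 116.0 m³/d.

Q_w ≈ 116 m³/d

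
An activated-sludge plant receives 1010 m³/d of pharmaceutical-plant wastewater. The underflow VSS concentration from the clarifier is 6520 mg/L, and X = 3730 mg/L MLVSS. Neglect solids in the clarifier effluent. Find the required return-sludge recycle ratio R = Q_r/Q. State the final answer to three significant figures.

Solids balance on the clarifier gives (1+R)X = R·X_r, so R = X/(X_r − X) = 3730 / (6520 − 3730) = 1.337.

R ≈ 1.34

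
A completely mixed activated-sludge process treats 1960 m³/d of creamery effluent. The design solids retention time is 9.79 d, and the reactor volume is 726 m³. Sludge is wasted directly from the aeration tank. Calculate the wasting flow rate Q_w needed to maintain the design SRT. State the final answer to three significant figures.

Q_w ≈ 74.2 m³/d

With mixed-liquor wasting, θ_c = V/Q_w, so Q_w = V/θ_c = 726.0/9.79 = 74.16 m³/d.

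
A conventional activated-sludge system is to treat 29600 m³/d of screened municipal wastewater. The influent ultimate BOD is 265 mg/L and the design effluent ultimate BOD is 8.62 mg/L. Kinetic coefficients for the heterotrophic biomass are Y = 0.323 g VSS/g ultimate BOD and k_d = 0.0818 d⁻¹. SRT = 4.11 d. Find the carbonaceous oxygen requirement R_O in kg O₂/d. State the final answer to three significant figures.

R_O ≈ 4980 kg O₂/d

Correct the yield for decay: Y_obs = Y/(1 + k_d θ_c) = 0.323 / (1 + 0.0818 × 4.11) = 0.323 / 1.336 = 0.2417.
Q·(S₀ − S) = 29600 × (265 − 8.62) × 10⁻³ = 7589 kg/d removed.
Biomass synthesised: P_X = Y_obs × 7589 = 1834 kg VSS/d.
R_O = Q·(S₀ − S) − 1.42·P_X = 7589 − 1.42 × 1834 = 4984 kg O₂/d.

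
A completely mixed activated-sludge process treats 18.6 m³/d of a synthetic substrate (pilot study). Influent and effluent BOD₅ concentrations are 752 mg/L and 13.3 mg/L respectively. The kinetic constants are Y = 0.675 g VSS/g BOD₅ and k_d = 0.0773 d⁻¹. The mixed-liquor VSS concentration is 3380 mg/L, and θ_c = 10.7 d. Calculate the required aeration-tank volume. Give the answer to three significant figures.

Steady-state biomass mass balance: V·X·(1 + k_d·θ_c) = Y·Q·(S₀ − S)·θ_c, so V = 0.675 × 18.6 × (752 − 13.3) × 10.7 / [3380 × (1 + 0.0773 × 10.7)] = 9.92×10^4 / 6176 = 16.07 m³.

V ≈ 16.1 m³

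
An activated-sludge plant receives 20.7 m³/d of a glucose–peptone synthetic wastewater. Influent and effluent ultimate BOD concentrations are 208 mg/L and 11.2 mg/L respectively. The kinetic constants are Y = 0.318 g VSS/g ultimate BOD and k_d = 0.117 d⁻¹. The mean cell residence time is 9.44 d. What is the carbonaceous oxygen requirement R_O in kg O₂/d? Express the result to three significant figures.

R_O ≈ 3.20 kg O₂/d

The observed yield is Y_obs = Y/(1 + k_d·θ_c) = 0.318 / (1 + 0.117 × 9.44) = 0.318 / 2.104 = 0.1511 g VSS per g ultimate BOD removed.
Substrate removed = Q·(S₀ − S) = 20.7 m³/d × (208 − 11.2) g/m³ = 4.07×10^3 g/d = 4.074 kg/d.
P_X = Y_obs·Q·(S₀ − S) = 0.1511 × 4.074 = 0.6156 kg VSS/d.
R_O = Q·(S₀ − S) − 1.42·P_X = 4.074 − 1.42 × 0.6156 = 3.200 kg O₂/d.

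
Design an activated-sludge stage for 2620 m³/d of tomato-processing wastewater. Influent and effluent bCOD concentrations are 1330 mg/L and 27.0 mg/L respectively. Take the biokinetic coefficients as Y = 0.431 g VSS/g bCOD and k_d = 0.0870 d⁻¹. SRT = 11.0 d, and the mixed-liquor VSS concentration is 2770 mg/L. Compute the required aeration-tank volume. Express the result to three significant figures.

Steady-state biomass mass balance: V·X·(1 + k_d·θ_c) = Y·Q·(S₀ − S)·θ_c, so V = 0.431 × 2620 × (1330 − 27.0) × 11.0 / [2770 × (1 + 0.0870 × 11.0)] = 1.62×10^7 / 5421 = 2986 m³.

V ≈ 2990 m³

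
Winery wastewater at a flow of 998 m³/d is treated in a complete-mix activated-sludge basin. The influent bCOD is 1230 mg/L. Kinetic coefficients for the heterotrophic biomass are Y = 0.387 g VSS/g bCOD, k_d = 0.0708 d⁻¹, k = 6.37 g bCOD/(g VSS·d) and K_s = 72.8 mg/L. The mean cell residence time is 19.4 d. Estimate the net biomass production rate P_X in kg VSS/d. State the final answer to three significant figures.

P_X ≈ 200 kg VSS/d

From the Monod/SRT balance for a CMAS, S = K_s·(1+k_d θ_c)/[θ_c·(Y k − k_d) − 1] = 72.8 × (1 + 0.0708 × 19.4) / [19.4 × (0.387 × 6.37 − 0.0708) − 1] = 172.8 / 45.45 = 3.802 mg/L.
Observed yield with endogenous decay: Y_obs = Y / (1 + k_d·θ_c) = 0.387 / (1 + 0.0708 × 19.4) = 0.387 / 2.374 = 0.1630 g VSS/g bCOD.
Substrate removed = Q·(S₀ − S) = 998 m³/d × (1230 − 3.80) g/m³ = 1.22×10^6 g/d = 1224 kg/d.
P_X = Y_obs · Q(S₀ − S) = 0.1630 × 1224 = 199.5 kg VSS/d.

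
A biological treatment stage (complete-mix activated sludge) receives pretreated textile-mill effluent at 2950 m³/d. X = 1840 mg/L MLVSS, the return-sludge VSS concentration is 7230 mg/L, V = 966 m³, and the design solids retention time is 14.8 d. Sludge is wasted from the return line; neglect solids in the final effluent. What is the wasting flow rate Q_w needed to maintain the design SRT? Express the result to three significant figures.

Q_w = (V·X)/(θ_c X_r) = 966.0 × 1840 / (14.8 × 7230) = 16.61 m³/d.

Q_w ≈ 16.6 m³/d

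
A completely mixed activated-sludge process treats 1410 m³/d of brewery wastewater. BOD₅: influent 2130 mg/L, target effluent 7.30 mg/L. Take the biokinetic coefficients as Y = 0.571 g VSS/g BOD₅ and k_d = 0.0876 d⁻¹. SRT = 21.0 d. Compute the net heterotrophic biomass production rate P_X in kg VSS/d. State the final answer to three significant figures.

P_X ≈ 602 kg VSS/d

Observed yield with endogenous decay: Y_obs = Y / (1 + k_d·θ_c) = 0.571 / (1 + 0.0876 × 21.0) = 0.571 / 2.840 = 0.2011 g VSS/g BOD₅.
Mass of BOD₅ removed per day: Q(S₀ − S) = 1410 × 2123 g/m³ = 2993 kg/d.
So the net sludge growth is P_X = 0.2011 × 2993 = 601.8 kg VSS/d.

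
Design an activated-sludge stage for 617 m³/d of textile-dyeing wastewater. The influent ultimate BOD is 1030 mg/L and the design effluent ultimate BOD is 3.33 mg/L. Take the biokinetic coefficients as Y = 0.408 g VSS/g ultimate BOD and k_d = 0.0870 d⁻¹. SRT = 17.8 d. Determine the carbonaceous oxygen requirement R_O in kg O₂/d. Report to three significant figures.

R_O ≈ 489 kg O₂/d

Y_obs = Y / (1 + k_d θ_c) = 0.408 / (1 + 0.0870 × 17.8) = 0.408 / 2.549 = 0.1601.
Mass of ultimate BOD removed per day: Q(S₀ − S) = 617 × 1027 g/m³ = 633.5 kg/d.
P_X = Y_obs·Q·(S₀ − S) = 0.1601 × 633.5 = 101.4 kg VSS/d.
R_O = Q·(S₀ − S) − 1.42·P_X = 633.5 − 1.42 × 101.4 = 489.5 kg O₂/d.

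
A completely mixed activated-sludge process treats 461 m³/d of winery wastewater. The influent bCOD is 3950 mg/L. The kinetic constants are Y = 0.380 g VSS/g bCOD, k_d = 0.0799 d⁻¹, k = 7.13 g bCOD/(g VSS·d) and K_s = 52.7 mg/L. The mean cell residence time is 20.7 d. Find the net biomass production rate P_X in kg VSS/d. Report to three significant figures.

P_X ≈ 261 kg VSS/d

From the Monod/SRT balance for a CMAS, S = K_s·(1+k_d θ_c)/[θ_c·(Y k − k_d) − 1] = 52.7 × (1 + 0.0799 × 20.7) / [20.7 × (0.380 × 7.13 − 0.0799) − 1] = 139.9 / 53.43 = 2.618 mg/L.
The observed yield is Y_obs = Y/(1 + k_d·θ_c) = 0.380 / (1 + 0.0799 × 20.7) = 0.380 / 2.654 = 0.1432 g VSS per g bCOD removed.
Mass of bCOD removed per day: Q(S₀ − S) = 461 × 3947 g/m³ = 1820 kg/d.
Net biomass production P_X = Y_obs × Q·(S₀ − S) = 0.1432 × 1820 = 260.6 kg VSS/d.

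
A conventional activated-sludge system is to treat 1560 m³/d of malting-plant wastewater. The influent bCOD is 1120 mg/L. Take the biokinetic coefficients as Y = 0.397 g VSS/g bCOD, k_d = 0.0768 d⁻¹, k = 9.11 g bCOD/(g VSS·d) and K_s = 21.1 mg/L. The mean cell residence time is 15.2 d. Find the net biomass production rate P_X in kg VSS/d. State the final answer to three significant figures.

P_X ≈ 320 kg VSS/d

Effluent substrate depends only on kinetics and SRT: S = K_s(1 + k_d θ_c) / [θ_c(Yk − k_d) − 1] = 21.1 × (1 + 0.0768 × 15.2) / [15.2 × (0.397 × 9.11 − 0.0768) − 1] = 45.73 / 52.81 = 0.8660 mg/L.
Observed yield with endogenous decay: Y_obs = Y / (1 + k_d·θ_c) = 0.397 / (1 + 0.0768 × 15.2) = 0.397 / 2.167 = 0.1832 g VSS/g bCOD.
ΔS = 1120 − 0.866 = 1119 mg/L, so the substrate removal rate is 1560 × 1119/1000 = 1746 kg bCOD/d.
So the net sludge growth is P_X = 0.1832 × 1746 = 319.8 kg VSS/d.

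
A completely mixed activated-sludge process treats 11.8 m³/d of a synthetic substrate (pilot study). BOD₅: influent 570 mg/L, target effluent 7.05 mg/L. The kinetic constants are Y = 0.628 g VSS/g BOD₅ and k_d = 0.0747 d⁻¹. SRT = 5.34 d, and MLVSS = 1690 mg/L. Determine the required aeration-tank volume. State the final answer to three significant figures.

V ≈ 9.42 m³

From the SRT design equation V = Y Q (S₀−S) θ_c / [X (1 + k_d θ_c)] = 0.628 × 11.8 × (570 − 7.05) × 5.34 / [1690 × (1 + 0.0747 × 5.34)] = 2.23×10^4 / 2364 = 9.423 m³.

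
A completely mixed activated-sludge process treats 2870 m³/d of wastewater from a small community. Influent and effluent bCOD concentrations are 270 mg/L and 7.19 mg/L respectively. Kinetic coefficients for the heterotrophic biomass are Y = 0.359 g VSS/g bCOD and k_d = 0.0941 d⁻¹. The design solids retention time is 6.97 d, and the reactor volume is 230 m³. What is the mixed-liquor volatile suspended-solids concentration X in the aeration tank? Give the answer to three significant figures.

X = Y·Q·ΔS·θ_c / [V·(1 + k_d θ_c)] = 0.359 × 2870 × (270 − 7.19) × 6.97 / [230 × (1 + 0.0941 × 6.97)] = 4956 mg/L.

X ≈ 4960 mg/L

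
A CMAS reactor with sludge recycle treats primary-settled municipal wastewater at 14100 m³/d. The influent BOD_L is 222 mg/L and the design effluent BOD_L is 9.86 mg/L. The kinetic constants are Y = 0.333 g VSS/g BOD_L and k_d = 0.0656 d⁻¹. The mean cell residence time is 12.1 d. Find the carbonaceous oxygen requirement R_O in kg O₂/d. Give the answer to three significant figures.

Observed yield with endogenous decay: Y_obs = Y / (1 + k_d·θ_c) = 0.333 / (1 + 0.0656 × 12.1) = 0.333 / 1.794 = 0.1856 g VSS/g BOD_L.
Substrate removed = Q·(S₀ − S) = 14100 m³/d × (222 − 9.86) g/m³ = 2.99×10^6 g/d = 2991 kg/d.
Net sludge production P_X = 0.1856 × 2991 = 555.3 kg VSS/d.
R_O = Q·ΔS − 1.42 P_X = 2991 − 788.5 = 2203 kg O₂/d.

R_O ≈ 2200 kg O₂/d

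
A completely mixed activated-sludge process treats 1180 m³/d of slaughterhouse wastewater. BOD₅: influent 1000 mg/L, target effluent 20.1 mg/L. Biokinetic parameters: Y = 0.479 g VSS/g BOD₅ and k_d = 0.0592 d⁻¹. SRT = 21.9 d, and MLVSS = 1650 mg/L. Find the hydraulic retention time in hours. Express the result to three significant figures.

Rearranging the biomass balance for a CMAS with decay, V = Y·Q·ΔS·θ_c / [X·(1+k_d θ_c)] = 0.479 × 1180 × (1000 − 20.1) × 21.9 / [1650 × (1 + 0.0592 × 21.9)] = 1.21×10^7 / 3789 = 3201 m³.
τ = V/Q = 3201/1180 = 2.713 d, or 65.11 h.

τ ≈ 65.1 h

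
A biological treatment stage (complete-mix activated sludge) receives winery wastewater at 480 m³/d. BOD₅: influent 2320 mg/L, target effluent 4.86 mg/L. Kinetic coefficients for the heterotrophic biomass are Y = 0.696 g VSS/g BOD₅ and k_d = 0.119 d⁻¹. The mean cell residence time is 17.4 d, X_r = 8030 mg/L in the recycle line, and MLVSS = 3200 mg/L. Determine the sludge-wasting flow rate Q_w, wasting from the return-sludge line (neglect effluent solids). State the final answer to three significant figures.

Q_w ≈ 31.4 m³/d

Rearranging the biomass balance for a CMAS with decay, V = Y·Q·ΔS·θ_c / [X·(1+k_d θ_c)] = 0.696 × 480 × (2320 − 4.86) × 17.4 / [3200 × (1 + 0.119 × 17.4)] = 1.35×10^7 / 9826 = 1370 m³.
θ_c = V·X/(Q_w·X_r) when wasting from the recycle, so Q_w = V·X/(θ_c·X_r) = 1370 × 3200 / (17.4 × 8030) = 31.37 m³/d.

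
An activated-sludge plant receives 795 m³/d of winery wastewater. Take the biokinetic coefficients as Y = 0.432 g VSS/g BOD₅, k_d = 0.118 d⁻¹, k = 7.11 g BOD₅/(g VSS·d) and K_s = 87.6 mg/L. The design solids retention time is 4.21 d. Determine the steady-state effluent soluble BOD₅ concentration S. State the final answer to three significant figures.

S ≈ 11.5 mg/L

From the Monod/SRT balance for a CMAS, S = K_s·(1+k_d θ_c)/[θ_c·(Y k − k_d) − 1] = 87.6 × (1 + 0.118 × 4.21) / [4.21 × (0.432 × 7.11 − 0.118) − 1] = 131.1 / 11.43 = 11.47 mg/L.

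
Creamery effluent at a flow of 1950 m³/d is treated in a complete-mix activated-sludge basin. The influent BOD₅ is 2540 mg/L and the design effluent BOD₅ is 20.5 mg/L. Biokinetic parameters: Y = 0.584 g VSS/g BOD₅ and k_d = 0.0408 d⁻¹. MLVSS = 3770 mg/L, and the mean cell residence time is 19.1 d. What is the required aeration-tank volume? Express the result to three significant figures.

Steady-state biomass mass balance: V·X·(1 + k_d·θ_c) = Y·Q·(S₀ − S)·θ_c, so V = 0.584 × 1950 × (2540 − 20.5) × 19.1 / [3770 × (1 + 0.0408 × 19.1)] = 5.48×10^7 / 6708 = 8170 m³.

V ≈ 8170 m³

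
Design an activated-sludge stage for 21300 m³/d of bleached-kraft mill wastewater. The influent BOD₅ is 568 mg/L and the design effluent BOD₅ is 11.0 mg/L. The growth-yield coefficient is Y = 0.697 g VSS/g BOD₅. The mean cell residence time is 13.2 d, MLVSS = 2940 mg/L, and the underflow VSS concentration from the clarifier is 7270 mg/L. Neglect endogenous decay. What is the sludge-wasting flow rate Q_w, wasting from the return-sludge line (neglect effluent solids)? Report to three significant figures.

Q_w ≈ 1140 m³/d

V·X = Y·Q·ΔS·θ_c gives V = 0.697 × 21300 × (568 − 11.0) × 13.2 / 2940 = 37127 m³.
θ_c = V·X/(Q_w·X_r) when wasting from the recycle, so Q_w = V·X/(θ_c·X_r) = 37127 × 2940 / (13.2 × 7270) = 1137 m³/d.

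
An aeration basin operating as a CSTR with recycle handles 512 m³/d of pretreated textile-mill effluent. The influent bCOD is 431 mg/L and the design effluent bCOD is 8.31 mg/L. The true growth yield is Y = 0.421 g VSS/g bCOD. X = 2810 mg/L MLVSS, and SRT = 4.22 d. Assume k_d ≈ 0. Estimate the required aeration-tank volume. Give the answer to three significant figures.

V ≈ 137 m³

With k_d = 0 the design equation reduces to V = Y Q (S₀−S) θ_c / X = 0.421 × 512 × (431 − 8.31) × 4.22 / 2810 = 136.8 m³.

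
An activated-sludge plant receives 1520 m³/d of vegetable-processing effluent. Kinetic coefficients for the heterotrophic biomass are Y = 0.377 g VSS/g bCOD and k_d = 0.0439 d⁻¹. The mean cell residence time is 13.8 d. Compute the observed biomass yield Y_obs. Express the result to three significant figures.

The observed yield is Y_obs = Y/(1 + k_d·θ_c) = 0.377 / (1 + 0.0439 × 13.8) = 0.377 / 1.606 = 0.2348 g VSS per g bCOD removed.

Y_obs ≈ 0.235 g VSS/g bCOD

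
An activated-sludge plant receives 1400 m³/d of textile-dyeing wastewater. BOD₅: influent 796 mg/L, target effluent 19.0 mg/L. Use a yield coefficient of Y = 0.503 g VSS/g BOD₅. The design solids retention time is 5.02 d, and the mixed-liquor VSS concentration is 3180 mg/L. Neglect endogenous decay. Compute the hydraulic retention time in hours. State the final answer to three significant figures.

Biomass mass balance (decay neglected): V·X = Y·Q·(S₀ − S)·θ_c, so V = 0.503 × 1400 × (796 − 19.0) × 5.02 / 3180 = 863.8 m³.
Hydraulic retention time τ = V/Q = 863.8 / 1400 = 0.6170 d = 14.81 h.

τ ≈ 14.8 h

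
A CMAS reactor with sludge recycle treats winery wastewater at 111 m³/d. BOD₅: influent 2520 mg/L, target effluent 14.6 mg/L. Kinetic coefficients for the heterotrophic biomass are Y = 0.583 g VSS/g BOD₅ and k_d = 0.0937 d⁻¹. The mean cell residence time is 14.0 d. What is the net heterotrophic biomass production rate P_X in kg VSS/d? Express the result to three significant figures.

The observed yield is Y_obs = Y/(1 + k_d·θ_c) = 0.583 / (1 + 0.0937 × 14.0) = 0.583 / 2.312 = 0.2522 g VSS per g BOD₅ removed.
Q·(S₀ − S) = 111 × (2520 − 14.6) × 10⁻³ = 278.1 kg/d removed.
P_X = Y_obs · Q(S₀ − S) = 0.2522 × 278.1 = 70.13 kg VSS/d.

P_X ≈ 70.1 kg VSS/d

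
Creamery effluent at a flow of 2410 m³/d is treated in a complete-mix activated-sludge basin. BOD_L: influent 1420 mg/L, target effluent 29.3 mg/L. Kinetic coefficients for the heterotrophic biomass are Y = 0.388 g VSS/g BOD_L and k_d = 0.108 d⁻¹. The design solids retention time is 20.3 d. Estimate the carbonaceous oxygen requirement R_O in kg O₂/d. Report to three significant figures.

Correct the yield for decay: Y_obs = Y/(1 + k_d θ_c) = 0.388 / (1 + 0.108 × 20.3) = 0.388 / 3.192 = 0.1215.
Q·(S₀ − S) = 2410 × (1420 − 29.3) × 10⁻³ = 3352 kg/d removed.
Net sludge production P_X = 0.1215 × 3352 = 407.3 kg VSS/d.
R_O = Q·(S₀ − S) − 1.42·P_X = 3352 − 1.42 × 407.3 = 2773 kg O₂/d.

R_O ≈ 2770 kg O₂/d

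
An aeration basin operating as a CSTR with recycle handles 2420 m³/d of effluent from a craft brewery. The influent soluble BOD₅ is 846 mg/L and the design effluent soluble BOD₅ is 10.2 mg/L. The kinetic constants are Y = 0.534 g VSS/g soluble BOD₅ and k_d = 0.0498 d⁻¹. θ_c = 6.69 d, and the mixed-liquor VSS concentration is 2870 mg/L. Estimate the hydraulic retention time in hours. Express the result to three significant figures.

Rearranging the biomass balance for a CMAS with decay, V = Y·Q·ΔS·θ_c / [X·(1+k_d θ_c)] = 0.534 × 2420 × (846 − 10.2) × 6.69 / [2870 × (1 + 0.0498 × 6.69)] = 7.23×10^6 / 3826 = 1889 m³.
τ = V/Q = 1889/2420 = 0.7804 d, or 18.73 h.

τ ≈ 18.7 h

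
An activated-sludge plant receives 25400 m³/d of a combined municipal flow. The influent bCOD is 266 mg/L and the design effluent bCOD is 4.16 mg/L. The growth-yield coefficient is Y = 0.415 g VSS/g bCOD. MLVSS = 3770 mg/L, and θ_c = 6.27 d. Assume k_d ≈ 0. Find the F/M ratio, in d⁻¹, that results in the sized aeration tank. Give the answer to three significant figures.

F/M ≈ 0.390 d⁻¹

With k_d = 0 the design equation reduces to V = Y Q (S₀−S) θ_c / X = 0.415 × 25400 × (266 − 4.16) × 6.27 / 3770 = 4590 m³.
Food-to-microorganism ratio F/M = Q S₀ / (V X) = 25400 × 266 / (4590 × 3770) = 0.3904 d⁻¹.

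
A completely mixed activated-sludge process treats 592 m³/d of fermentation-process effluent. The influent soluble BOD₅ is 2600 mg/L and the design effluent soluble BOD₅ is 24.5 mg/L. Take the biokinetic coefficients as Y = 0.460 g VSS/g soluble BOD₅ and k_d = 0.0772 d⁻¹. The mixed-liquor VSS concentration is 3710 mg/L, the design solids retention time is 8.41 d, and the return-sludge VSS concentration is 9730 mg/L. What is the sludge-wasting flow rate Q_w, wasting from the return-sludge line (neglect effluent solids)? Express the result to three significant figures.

Q_w ≈ 43.7 m³/d

Rearranging the biomass balance for a CMAS with decay, V = Y·Q·ΔS·θ_c / [X·(1+k_d θ_c)] = 0.460 × 592 × (2600 − 24.5) × 8.41 / [3710 × (1 + 0.0772 × 8.41)] = 5.9×10^6 / 6119 = 964.0 m³.
Q_w = (V·X)/(θ_c X_r) = 964.0 × 3710 / (8.41 × 9730) = 43.71 m³/d.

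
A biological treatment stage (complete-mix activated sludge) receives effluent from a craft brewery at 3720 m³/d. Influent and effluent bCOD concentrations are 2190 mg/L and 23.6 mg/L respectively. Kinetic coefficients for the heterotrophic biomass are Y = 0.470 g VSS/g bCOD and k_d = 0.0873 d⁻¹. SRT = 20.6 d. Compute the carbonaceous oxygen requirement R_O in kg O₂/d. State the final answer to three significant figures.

Y_obs = Y / (1 + k_d θ_c) = 0.470 / (1 + 0.0873 × 20.6) = 0.470 / 2.798 = 0.1680.
Q·(S₀ − S) = 3720 × (2190 − 23.6) × 10⁻³ = 8059 kg/d removed.
P_X = Y_obs·Q·(S₀ − S) = 0.1680 × 8059 = 1354 kg VSS/d.
R_O = Q·(S₀ − S) − 1.42·P_X = 8059 − 1.42 × 1354 = 6137 kg O₂/d.

R_O ≈ 6140 kg O₂/d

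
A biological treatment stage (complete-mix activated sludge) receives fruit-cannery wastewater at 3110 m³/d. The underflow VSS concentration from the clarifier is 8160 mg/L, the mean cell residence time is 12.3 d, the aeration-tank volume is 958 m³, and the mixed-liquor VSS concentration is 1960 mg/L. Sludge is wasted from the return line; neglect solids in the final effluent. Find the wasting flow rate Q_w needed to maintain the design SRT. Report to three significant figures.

Wasting from the return line (neglecting effluent solids): Q_w = V·X / (θ_c·X_r) = 958.0 × 1960 / (12.3 × 8160) = 18.71 m³/d.

Q_w ≈ 18.7 m³/d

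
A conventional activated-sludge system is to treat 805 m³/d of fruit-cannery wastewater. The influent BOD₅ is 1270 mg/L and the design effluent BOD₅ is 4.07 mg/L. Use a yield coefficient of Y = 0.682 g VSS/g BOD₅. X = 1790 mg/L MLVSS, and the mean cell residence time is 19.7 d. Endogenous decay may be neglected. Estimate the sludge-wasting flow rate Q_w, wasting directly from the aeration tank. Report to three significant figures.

With k_d = 0 the design equation reduces to V = Y Q (S₀−S) θ_c / X = 0.682 × 805 × (1270 − 4.07) × 19.7 / 1790 = 7649 m³.
Wasting from the aeration tank: Q_w = V / θ_c = 7649 / 19.7 = 388.3 m³/d.

Q_w ≈ 388 m³/d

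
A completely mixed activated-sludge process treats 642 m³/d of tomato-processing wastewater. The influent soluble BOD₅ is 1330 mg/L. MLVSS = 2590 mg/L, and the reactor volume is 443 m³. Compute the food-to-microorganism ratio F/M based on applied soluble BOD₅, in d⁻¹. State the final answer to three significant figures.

F/M = Q·S₀ / (V·X) = 642 × 1330 / (443.0 × 2590) = 0.7442 g soluble BOD₅·(g VSS·d)⁻¹.

F/M ≈ 0.744 d⁻¹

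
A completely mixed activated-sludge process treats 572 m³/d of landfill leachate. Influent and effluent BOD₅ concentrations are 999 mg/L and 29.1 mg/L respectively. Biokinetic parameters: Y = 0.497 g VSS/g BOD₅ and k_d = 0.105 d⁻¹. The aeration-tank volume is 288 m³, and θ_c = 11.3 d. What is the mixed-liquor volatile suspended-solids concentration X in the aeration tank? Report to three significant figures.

X ≈ 4950 mg/L

X = Y·Q·ΔS·θ_c / [V·(1 + k_d θ_c)] = 0.497 × 572 × (999 − 29.1) × 11.3 / [288 × (1 + 0.105 × 11.3)] = 4948 mg/L.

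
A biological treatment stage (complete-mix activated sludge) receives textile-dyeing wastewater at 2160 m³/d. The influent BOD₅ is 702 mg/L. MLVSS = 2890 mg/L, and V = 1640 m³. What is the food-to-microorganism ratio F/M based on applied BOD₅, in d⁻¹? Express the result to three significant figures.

F/M = Q·S₀ / (V·X) = 2160 × 702 / (1640 × 2890) = 0.3199 g BOD₅·(g VSS·d)⁻¹.

F/M ≈ 0.320 d⁻¹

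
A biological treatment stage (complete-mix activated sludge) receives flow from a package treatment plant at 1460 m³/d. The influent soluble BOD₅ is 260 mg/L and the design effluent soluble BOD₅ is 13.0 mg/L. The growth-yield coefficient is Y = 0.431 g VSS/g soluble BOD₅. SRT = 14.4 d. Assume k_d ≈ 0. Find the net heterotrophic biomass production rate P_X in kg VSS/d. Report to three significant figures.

P_X ≈ 155 kg VSS/d

No decay correction is needed, so Y_obs = Y = 0.431.
ΔS = 260 − 13.0 = 247.0 mg/L, so the substrate removal rate is 1460 × 247.0/1000 = 360.6 kg soluble BOD₅/d.
P_X = Y_obs · Q(S₀ − S) = 0.4310 × 360.6 = 155.4 kg VSS/d.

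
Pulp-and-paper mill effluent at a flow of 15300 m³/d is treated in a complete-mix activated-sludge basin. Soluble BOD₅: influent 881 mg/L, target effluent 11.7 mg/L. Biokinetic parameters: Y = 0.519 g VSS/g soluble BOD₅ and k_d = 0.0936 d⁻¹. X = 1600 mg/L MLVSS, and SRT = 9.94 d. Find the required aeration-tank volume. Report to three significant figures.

V ≈ 22200 m³

Steady-state biomass mass balance: V·X·(1 + k_d·θ_c) = Y·Q·(S₀ − S)·θ_c, so V = 0.519 × 15300 × (881 − 11.7) × 9.94 / [1600 × (1 + 0.0936 × 9.94)] = 6.86×10^7 / 3089 = 22215 m³.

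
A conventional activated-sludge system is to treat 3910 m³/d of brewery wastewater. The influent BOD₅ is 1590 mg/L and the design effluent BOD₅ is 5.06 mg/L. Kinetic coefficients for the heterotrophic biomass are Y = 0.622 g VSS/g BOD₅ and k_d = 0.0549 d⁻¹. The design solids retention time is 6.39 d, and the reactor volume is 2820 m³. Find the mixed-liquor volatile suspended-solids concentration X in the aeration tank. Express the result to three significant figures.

X = Y·Q·ΔS·θ_c / [V·(1 + k_d θ_c)] = 0.622 × 3910 × (1590 − 5.06) × 6.39 / [2820 × (1 + 0.0549 × 6.39)] = 6466 mg/L.

X ≈ 6470 mg/L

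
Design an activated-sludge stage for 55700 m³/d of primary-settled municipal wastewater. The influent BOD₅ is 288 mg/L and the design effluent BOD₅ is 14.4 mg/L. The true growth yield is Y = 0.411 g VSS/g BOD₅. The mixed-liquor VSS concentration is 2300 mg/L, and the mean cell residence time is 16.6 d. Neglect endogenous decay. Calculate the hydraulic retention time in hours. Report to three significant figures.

τ ≈ 19.5 h

V·X = Y·Q·ΔS·θ_c gives V = 0.411 × 55700 × (288 − 14.4) × 16.6 / 2300 = 45206 m³.
HRT = V/Q = 45206 m³ / 55700 m³·d⁻¹ = 0.8116 d × 24 = 19.48 h.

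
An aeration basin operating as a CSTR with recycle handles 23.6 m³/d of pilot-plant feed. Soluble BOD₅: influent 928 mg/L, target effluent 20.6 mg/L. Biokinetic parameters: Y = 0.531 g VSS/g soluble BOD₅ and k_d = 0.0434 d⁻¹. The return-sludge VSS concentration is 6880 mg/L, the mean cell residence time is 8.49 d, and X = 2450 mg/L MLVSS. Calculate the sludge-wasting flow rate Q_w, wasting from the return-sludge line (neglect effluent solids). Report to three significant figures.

From the SRT design equation V = Y Q (S₀−S) θ_c / [X (1 + k_d θ_c)] = 0.531 × 23.6 × (928 − 20.6) × 8.49 / [2450 × (1 + 0.0434 × 8.49)] = 9.65×10^4 / 3353 = 28.79 m³.
Q_w = (V·X)/(θ_c X_r) = 28.79 × 2450 / (8.49 × 6880) = 1.208 m³/d.

Q_w ≈ 1.21 m³/d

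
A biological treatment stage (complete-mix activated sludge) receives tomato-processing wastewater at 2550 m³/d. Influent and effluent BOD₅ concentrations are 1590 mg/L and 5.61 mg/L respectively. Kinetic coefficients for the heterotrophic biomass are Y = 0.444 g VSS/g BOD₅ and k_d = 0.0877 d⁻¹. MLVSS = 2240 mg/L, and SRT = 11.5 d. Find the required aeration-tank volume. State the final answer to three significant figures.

From the SRT design equation V = Y Q (S₀−S) θ_c / [X (1 + k_d θ_c)] = 0.444 × 2550 × (1590 − 5.61) × 11.5 / [2240 × (1 + 0.0877 × 11.5)] = 2.06×10^7 / 4499 = 4585 m³.

V ≈ 4590 m³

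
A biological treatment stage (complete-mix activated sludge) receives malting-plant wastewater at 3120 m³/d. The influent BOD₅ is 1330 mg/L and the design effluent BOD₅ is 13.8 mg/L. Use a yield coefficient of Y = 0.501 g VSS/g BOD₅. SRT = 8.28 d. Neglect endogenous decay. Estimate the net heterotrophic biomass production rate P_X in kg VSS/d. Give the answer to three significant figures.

Since k_d ≈ 0, Y_obs = Y = 0.501 g VSS/g BOD₅.
Q·(S₀ − S) = 3120 × (1330 − 13.8) × 10⁻³ = 4107 kg/d removed.
So the net sludge growth is P_X = 0.5010 × 4107 = 2057 kg VSS/d.

P_X ≈ 2060 kg VSS/d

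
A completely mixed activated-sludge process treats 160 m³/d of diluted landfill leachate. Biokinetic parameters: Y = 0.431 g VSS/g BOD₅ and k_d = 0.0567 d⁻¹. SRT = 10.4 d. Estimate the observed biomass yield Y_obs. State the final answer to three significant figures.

Y_obs ≈ 0.271 g VSS/g BOD₅

The observed yield is Y_obs = Y/(1 + k_d·θ_c) = 0.431 / (1 + 0.0567 × 10.4) = 0.431 / 1.590 = 0.2711 g VSS per g BOD₅ removed.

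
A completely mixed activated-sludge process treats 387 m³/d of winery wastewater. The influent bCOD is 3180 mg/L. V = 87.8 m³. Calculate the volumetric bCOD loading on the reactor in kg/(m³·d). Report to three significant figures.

L_v ≈ 14.0 kg bCOD/(m³·d)

Applied bCOD load per unit volume = Q·S₀/V = (387 × 3180/1000)/87.80 = 14.02 kg bCOD·m⁻³·d⁻¹.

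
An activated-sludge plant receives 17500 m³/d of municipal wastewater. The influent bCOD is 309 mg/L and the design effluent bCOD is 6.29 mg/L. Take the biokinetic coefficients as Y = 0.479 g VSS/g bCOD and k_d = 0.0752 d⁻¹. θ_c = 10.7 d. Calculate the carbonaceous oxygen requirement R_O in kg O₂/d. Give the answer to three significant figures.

R_O ≈ 3300 kg O₂/d

Observed yield with endogenous decay: Y_obs = Y / (1 + k_d·θ_c) = 0.479 / (1 + 0.0752 × 10.7) = 0.479 / 1.805 = 0.2654 g VSS/g bCOD.
Q·(S₀ − S) = 17500 × (309 − 6.29) × 10⁻³ = 5297 kg/d removed.
Net sludge production P_X = 0.2654 × 5297 = 1406 kg VSS/d.
R_O = Q·(S₀ − S) − 1.42·P_X = 5297 − 1.42 × 1406 = 3301 kg O₂/d.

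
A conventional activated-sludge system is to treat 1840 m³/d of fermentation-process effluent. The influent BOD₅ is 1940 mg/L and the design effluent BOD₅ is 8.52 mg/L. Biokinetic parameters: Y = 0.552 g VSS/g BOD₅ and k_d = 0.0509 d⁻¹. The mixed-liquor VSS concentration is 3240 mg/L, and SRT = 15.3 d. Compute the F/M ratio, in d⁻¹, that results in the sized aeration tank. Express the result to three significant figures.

From the SRT design equation V = Y Q (S₀−S) θ_c / [X (1 + k_d θ_c)] = 0.552 × 1840 × (1940 − 8.52) × 15.3 / [3240 × (1 + 0.0509 × 15.3)] = 3×10^7 / 5763 = 5208 m³.
Food-to-microorganism ratio F/M = Q S₀ / (V X) = 1840 × 1940 / (5208 × 3240) = 0.2115 d⁻¹.

F/M ≈ 0.212 d⁻¹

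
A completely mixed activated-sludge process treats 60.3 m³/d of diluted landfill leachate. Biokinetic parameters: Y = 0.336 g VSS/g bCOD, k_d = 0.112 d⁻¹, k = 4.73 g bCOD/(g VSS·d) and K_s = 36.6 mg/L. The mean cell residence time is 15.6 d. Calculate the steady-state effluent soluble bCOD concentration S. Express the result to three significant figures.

S ≈ 4.56 mg/L

From the Monod/SRT balance for a CMAS, S = K_s·(1+k_d θ_c)/[θ_c·(Y k − k_d) − 1] = 36.6 × (1 + 0.112 × 15.6) / [15.6 × (0.336 × 4.73 − 0.112) − 1] = 100.5 / 22.05 = 4.561 mg/L.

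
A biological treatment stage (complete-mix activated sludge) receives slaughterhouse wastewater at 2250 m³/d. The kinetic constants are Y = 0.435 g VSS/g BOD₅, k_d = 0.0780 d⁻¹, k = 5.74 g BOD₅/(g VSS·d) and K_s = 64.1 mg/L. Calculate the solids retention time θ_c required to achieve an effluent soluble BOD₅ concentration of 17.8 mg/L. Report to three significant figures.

Specific growth rate at S = 17.8 mg/L: μ = YkS/(K_s+S) = 0.435·5.74·17.8/(64.1+17.8) = 0.5427 d⁻¹.
θ_c = 1/(μ − k_d) = 1/(0.5427 − 0.0780) = 1/0.4647 = 2.152 d.

θ_c ≈ 2.15 d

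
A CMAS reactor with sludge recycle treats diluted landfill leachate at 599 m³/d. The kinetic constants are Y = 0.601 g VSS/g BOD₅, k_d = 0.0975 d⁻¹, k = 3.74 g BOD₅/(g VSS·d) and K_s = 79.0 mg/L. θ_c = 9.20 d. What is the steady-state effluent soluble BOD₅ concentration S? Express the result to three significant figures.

S ≈ 7.98 mg/L

For a completely mixed reactor with recycle the Lawrence–McCarty relation gives S = K_s·(1 + k_d·θ_c) / [θ_c·(Y·k − k_d) − 1] = 79.0 × (1 + 0.0975 × 9.20) / [9.20 × (0.601 × 3.74 − 0.0975) − 1] = 149.9 / 18.78 = 7.979 mg/L.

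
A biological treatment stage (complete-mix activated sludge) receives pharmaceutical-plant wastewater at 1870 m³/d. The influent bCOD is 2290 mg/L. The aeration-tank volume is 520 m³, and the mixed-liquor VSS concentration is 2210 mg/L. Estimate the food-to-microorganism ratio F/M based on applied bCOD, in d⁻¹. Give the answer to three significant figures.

Food-to-microorganism ratio F/M = Q S₀ / (V X) = 1870 × 2290 / (520.0 × 2210) = 3.726 d⁻¹.

F/M ≈ 3.73 d⁻¹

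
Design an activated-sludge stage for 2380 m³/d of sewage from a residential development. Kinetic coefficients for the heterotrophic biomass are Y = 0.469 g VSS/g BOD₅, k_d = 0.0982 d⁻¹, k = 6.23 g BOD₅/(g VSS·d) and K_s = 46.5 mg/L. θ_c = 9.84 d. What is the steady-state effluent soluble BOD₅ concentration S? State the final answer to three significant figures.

Effluent substrate depends only on kinetics and SRT: S = K_s(1 + k_d θ_c) / [θ_c(Yk − k_d) − 1] = 46.5 × (1 + 0.0982 × 9.84) / [9.84 × (0.469 × 6.23 − 0.0982) − 1] = 91.43 / 26.78 = 3.414 mg/L.

S ≈ 3.41 mg/L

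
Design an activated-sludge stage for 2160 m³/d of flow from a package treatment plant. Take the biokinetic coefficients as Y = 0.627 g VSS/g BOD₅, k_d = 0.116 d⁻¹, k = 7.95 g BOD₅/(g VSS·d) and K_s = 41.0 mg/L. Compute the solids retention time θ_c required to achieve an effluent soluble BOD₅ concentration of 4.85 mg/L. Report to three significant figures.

From 1/θ_c = Y·k·S/(K_s + S) − k_d: Y·k·S/(K_s+S) = 0.627 × 7.95 × 4.85 / (41.0 + 4.85) = 0.5273 d⁻¹.
1/θ_c = 0.5273 − 0.116 = 0.4113 d⁻¹, so θ_c = 2.431 d.

θ_c ≈ 2.43 d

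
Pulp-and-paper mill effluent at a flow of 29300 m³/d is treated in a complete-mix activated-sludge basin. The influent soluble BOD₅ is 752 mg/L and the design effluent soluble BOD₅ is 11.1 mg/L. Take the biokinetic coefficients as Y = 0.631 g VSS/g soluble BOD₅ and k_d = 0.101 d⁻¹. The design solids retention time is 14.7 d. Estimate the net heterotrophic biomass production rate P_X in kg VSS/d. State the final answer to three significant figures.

The observed yield is Y_obs = Y/(1 + k_d·θ_c) = 0.631 / (1 + 0.101 × 14.7) = 0.631 / 2.485 = 0.2540 g VSS per g soluble BOD₅ removed.
ΔS = 752 − 11.1 = 740.9 mg/L, so the substrate removal rate is 29300 × 740.9/1000 = 21708 kg soluble BOD₅/d.
Biomass produced: P_X = Y_obs·Q·ΔS = 0.2540 × 21708 ≈ 5513 kg VSS/d.

P_X ≈ 5510 kg VSS/d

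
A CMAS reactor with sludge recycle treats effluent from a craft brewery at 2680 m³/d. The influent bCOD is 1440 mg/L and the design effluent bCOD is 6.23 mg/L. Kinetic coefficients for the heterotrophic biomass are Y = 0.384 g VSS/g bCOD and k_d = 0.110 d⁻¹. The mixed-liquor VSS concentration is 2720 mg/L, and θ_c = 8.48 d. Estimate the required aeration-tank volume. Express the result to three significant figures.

Rearranging the biomass balance for a CMAS with decay, V = Y·Q·ΔS·θ_c / [X·(1+k_d θ_c)] = 0.384 × 2680 × (1440 − 6.23) × 8.48 / [2720 × (1 + 0.110 × 8.48)] = 1.25×10^7 / 5257 = 2380 m³.

V ≈ 2380 m³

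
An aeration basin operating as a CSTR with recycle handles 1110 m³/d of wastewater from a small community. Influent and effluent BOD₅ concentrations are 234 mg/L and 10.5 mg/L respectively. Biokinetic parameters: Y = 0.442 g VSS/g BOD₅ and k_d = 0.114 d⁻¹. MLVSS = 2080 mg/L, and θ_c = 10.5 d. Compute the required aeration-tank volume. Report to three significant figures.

V ≈ 252 m³

Steady-state biomass mass balance: V·X·(1 + k_d·θ_c) = Y·Q·(S₀ − S)·θ_c, so V = 0.442 × 1110 × (234 − 10.5) × 10.5 / [2080 × (1 + 0.114 × 10.5)] = 1.15×10^6 / 4570 = 252.0 m³.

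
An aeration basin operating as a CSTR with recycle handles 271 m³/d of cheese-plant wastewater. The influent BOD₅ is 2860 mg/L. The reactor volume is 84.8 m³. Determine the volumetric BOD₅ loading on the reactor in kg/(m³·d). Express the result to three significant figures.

Volumetric loading L_v = Q·S₀ / V = 271 × 2860 g/m³ / 84.80 m³ = 9140 g/(m³·d) = 9.140 kg BOD₅/(m³·d).

L_v ≈ 9.14 kg BOD₅/(m³·d)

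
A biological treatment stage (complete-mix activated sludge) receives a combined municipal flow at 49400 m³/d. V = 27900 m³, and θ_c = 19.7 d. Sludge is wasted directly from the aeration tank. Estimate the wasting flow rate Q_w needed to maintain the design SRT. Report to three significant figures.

Q_w ≈ 1420 m³/d

Wasting from the aeration tank: Q_w = V / θ_c = 27900 / 19.7 = 1416 m³/d.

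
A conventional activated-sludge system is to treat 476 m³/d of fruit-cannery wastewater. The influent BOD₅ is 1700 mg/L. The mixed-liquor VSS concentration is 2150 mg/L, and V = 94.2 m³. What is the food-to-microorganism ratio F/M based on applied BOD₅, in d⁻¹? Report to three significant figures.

F/M ≈ 4.00 d⁻¹

Food-to-microorganism ratio F/M = Q S₀ / (V X) = 476 × 1700 / (94.20 × 2150) = 3.995 d⁻¹.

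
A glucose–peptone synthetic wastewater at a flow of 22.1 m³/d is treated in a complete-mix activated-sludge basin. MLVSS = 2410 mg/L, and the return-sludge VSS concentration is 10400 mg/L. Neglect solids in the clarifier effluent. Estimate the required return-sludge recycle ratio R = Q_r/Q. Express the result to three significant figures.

R = Q_r/Q = X/(X_r − X) = 2410 / (10400 − 2410) = 0.3016.

R ≈ 0.302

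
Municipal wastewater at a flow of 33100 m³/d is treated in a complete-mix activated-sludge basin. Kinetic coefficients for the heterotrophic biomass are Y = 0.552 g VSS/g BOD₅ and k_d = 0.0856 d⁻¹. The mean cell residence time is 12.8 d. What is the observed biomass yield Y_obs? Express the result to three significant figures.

Y_obs ≈ 0.263 g VSS/g BOD₅

Observed yield with endogenous decay: Y_obs = Y / (1 + k_d·θ_c) = 0.552 / (1 + 0.0856 × 12.8) = 0.552 / 2.096 = 0.2634 g VSS/g BOD₅.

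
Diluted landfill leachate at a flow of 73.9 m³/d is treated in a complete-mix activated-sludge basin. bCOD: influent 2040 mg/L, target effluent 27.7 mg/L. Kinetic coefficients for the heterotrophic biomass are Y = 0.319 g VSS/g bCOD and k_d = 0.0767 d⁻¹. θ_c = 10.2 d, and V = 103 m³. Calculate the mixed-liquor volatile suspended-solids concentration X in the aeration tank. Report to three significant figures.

X ≈ 2640 mg/L

X = Y·Q·ΔS·θ_c / [V·(1 + k_d θ_c)] = 0.319 × 73.9 × (2040 − 27.7) × 10.2 / [103 × (1 + 0.0767 × 10.2)] = 2636 mg/L.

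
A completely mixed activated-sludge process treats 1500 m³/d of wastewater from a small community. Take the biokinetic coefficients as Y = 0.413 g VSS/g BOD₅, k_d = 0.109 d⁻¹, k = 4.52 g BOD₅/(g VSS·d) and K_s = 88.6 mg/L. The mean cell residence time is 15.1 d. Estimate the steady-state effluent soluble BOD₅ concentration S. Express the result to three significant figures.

S ≈ 9.18 mg/L

From the Monod/SRT balance for a CMAS, S = K_s·(1+k_d θ_c)/[θ_c·(Y k − k_d) − 1] = 88.6 × (1 + 0.109 × 15.1) / [15.1 × (0.413 × 4.52 − 0.109) − 1] = 234.4 / 25.54 = 9.178 mg/L.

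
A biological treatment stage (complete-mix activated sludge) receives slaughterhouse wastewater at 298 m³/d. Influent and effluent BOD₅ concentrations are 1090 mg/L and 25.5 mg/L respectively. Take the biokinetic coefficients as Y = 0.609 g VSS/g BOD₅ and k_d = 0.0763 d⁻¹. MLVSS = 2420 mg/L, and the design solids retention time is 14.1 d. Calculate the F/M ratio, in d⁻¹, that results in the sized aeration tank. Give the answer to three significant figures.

Rearranging the biomass balance for a CMAS with decay, V = Y·Q·ΔS·θ_c / [X·(1+k_d θ_c)] = 0.609 × 298 × (1090 − 25.5) × 14.1 / [2420 × (1 + 0.0763 × 14.1)] = 2.72×10^6 / 5024 = 542.2 m³.
F/M = Q·S₀ / (V·X) = 298 × 1090 / (542.2 × 2420) = 0.2475 g BOD₅·(g VSS·d)⁻¹.

F/M ≈ 0.248 d⁻¹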